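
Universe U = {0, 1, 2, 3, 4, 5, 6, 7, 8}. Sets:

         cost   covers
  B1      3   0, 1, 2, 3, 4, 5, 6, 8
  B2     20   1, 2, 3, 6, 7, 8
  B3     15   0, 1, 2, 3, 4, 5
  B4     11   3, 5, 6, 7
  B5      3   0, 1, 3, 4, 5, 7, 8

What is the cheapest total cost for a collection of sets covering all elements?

6

B1, B5 cover every element at cost 3 + 3 = 6.
Any cover uses at least 2 sets; among all covering selections none totals below 6.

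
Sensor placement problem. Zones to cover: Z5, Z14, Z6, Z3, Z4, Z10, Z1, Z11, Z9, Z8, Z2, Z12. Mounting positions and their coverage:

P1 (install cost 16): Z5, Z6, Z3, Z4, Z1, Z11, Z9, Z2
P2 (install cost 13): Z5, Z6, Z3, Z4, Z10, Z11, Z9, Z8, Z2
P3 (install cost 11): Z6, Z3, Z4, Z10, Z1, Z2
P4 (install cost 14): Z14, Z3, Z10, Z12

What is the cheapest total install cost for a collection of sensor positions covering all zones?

38

P2, P3, P4 cover every zone at install cost 13 + 11 + 14 = 38.
Any cover uses at least 3 sensor positions; among all covering selections none totals below 38.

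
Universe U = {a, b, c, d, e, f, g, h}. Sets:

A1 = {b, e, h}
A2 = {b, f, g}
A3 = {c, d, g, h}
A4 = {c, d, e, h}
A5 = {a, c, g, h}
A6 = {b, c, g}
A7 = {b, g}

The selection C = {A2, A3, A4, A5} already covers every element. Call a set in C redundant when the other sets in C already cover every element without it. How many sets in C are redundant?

Drop A2: b, f uncovered — not redundant.
Drop A3: the rest still cover every element — redundant.
Drop A4: e uncovered — not redundant.
Drop A5: a uncovered — not redundant.
1 redundant: A3.

1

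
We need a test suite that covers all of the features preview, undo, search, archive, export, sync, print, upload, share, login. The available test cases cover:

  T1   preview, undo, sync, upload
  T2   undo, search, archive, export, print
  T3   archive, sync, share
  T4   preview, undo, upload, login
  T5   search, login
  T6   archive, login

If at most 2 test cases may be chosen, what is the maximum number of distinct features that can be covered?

8

Choosing T1, T2 covers {preview, undo, search, archive, export, sync, print, upload} — 8 features.
No choice of 2 test cases does better; here share, login are left uncovered.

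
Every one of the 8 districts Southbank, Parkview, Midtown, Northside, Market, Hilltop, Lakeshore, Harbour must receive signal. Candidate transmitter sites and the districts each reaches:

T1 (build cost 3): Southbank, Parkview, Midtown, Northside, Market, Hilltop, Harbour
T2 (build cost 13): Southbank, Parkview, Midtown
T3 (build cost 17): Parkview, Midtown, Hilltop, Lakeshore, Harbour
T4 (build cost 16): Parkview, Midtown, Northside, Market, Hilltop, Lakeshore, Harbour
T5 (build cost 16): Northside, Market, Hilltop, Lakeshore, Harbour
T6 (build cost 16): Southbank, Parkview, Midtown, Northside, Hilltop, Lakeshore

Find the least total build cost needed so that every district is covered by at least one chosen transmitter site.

T1, T4 cover every district at build cost 3 + 16 = 19.
Any cover uses at least 2 transmitter sites; among all covering selections none totals below 19.

19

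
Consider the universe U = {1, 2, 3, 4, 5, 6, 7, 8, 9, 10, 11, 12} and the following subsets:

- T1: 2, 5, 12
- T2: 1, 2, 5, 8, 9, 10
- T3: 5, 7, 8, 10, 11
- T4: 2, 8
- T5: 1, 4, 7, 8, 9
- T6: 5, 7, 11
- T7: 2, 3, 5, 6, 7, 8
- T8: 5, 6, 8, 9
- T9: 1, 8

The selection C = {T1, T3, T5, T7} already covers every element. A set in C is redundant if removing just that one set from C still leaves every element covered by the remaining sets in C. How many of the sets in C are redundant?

0

Drop T1: 12 uncovered — not redundant.
Drop T3: 10, 11 uncovered — not redundant.
Drop T5: 1, 4, 9 uncovered — not redundant.
Drop T7: 3, 6 uncovered — not redundant.
None of the sets in C is redundant.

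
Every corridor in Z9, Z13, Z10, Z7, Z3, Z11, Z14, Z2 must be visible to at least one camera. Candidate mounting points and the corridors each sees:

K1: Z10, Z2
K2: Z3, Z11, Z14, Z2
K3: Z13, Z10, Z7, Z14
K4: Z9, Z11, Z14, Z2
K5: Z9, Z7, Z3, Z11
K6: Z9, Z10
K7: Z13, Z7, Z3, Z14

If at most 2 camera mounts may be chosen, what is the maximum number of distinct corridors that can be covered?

7

Choosing K2, K3 covers {Z13, Z10, Z7, Z3, Z11, Z14, Z2} — 7 corridors.
No choice of 2 camera mounts does better; here Z9 is left uncovered.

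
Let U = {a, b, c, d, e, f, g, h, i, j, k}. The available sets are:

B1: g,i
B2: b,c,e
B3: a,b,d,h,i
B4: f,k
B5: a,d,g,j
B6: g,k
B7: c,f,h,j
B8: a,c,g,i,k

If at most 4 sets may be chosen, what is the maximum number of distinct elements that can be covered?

Choosing B2, B3, B4, B5 covers {a, b, c, d, e, f, g, h, i, j, k} — 11 elements.
That is all 11 elements.

11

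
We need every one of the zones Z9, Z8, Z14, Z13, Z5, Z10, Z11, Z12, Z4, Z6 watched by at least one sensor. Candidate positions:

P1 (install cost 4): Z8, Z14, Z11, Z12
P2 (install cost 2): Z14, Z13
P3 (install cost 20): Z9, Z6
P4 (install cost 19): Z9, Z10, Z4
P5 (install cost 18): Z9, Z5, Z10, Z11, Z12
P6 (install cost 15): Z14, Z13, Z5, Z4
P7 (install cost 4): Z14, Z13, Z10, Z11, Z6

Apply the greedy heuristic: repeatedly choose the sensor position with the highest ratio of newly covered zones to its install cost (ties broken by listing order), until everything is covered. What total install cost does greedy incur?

Pick 1: P7 adds 5 new (Z14, Z13, Z10, Z11, Z6) at install cost 4 (ratio 5/4).
Pick 2: P1 adds 2 new (Z8, Z12) at install cost 4 (ratio 2/4).
Pick 3: P6 adds 2 new (Z5, Z4) at install cost 15 (ratio 2/15).
Pick 4: P5 adds 1 new (Z9) at install cost 18 (ratio 1/18).
Greedy total install cost: 4 + 4 + 15 + 18 = 41.

41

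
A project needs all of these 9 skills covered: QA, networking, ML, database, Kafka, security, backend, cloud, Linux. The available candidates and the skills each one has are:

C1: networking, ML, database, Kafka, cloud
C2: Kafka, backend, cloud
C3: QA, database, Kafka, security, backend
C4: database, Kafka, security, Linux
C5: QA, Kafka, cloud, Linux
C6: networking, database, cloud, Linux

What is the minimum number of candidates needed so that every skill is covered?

C1, C3, C4 together cover {QA, networking, ML, database, Kafka, security, backend, cloud, Linux} — every skill.
No 2 of the 6 candidates cover everything (all 15 pairs fall short), so 3 is minimum.

3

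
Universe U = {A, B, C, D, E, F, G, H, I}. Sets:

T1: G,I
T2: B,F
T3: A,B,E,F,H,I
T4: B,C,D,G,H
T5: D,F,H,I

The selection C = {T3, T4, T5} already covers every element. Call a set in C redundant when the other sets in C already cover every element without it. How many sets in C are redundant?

1

Drop T3: A, E uncovered — not redundant.
Drop T4: C, G uncovered — not redundant.
Drop T5: the rest still cover every element — redundant.
1 redundant: T5.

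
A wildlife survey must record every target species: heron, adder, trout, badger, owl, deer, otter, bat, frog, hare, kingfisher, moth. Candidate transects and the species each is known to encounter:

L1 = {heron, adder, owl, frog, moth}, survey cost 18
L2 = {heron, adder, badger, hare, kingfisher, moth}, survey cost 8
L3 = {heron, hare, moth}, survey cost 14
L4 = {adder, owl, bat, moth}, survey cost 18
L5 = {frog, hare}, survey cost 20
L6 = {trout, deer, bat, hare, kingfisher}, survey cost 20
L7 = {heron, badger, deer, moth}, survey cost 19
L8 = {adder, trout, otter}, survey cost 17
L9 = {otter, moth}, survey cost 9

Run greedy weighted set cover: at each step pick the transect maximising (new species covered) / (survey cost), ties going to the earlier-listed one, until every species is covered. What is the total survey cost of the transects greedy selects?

Pick 1: L2 adds 6 new (heron, adder, badger, hare, kingfisher, moth) at survey cost 8 (ratio 6/8).
Pick 2: L6 adds 3 new (trout, deer, bat) at survey cost 20 (ratio 3/20).
Pick 3: L1 adds 2 new (owl, frog) at survey cost 18 (ratio 2/18).
Pick 4: L9 adds 1 new (otter) at survey cost 9 (ratio 1/9).
Greedy total survey cost: 8 + 20 + 18 + 9 = 55.

55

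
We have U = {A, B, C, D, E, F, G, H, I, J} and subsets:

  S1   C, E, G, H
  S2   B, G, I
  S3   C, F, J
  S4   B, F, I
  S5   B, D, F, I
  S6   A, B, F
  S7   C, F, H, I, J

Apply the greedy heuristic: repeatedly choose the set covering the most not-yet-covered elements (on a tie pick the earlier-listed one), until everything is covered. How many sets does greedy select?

4

Pick 1: S7 covers 5 new elements (C, F, H, I, J).
Pick 2: S1 covers 2 new elements (E, G).
Pick 3: S5 covers 2 new elements (B, D).
Pick 4: S6 covers 1 new elements (A).
Greedy uses 4 sets.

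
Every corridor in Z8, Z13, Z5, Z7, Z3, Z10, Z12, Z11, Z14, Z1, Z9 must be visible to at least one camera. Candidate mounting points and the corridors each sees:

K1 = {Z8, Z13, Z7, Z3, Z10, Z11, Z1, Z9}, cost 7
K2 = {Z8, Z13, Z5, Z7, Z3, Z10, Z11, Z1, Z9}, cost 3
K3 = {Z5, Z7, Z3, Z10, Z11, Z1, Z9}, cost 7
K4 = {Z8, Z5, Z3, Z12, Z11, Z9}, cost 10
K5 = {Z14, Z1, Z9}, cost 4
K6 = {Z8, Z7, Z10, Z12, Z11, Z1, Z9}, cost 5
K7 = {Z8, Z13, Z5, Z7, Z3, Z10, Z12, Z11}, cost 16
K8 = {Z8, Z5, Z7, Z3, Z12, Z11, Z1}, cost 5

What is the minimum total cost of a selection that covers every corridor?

K2, K5, K6 cover every corridor at cost 3 + 4 + 5 = 12.
Any cover uses at least 2 camera mounts; among all covering selections none totals below 12.

12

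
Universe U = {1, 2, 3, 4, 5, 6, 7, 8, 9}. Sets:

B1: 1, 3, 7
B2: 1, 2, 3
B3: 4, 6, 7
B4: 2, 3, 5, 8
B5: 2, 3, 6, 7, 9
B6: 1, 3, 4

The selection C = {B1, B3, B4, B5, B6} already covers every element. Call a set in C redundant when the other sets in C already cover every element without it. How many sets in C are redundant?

Drop B1: the rest still cover every element — redundant.
Drop B3: the rest still cover every element — redundant.
Drop B4: 5, 8 uncovered — not redundant.
Drop B5: 9 uncovered — not redundant.
Drop B6: the rest still cover every element — redundant.
3 redundant: B1, B3, B6.

3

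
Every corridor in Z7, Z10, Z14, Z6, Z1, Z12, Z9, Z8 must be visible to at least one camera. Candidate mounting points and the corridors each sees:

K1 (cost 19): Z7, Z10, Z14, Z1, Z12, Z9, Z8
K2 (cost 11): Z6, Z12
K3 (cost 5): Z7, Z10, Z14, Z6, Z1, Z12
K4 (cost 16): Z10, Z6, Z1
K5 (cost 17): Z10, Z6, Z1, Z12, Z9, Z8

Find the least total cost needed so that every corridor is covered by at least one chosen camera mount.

K3, K5 cover every corridor at cost 5 + 17 = 22.
Any cover uses at least 2 camera mounts; among all covering selections none totals below 22.

22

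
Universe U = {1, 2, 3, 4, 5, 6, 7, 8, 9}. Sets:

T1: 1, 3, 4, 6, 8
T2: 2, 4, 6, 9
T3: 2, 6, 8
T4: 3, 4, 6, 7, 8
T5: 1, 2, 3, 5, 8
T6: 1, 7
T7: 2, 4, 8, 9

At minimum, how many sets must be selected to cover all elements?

T2, T4, T5 together cover {1, 2, 3, 4, 5, 6, 7, 8, 9} — every element.
No 2 of the 7 sets cover everything (all 21 pairs fall short), so 3 is minimum.
Greedy (largest uncovered first) would take T1, T2, T4, T5 — 4 sets — but 3 suffice.

3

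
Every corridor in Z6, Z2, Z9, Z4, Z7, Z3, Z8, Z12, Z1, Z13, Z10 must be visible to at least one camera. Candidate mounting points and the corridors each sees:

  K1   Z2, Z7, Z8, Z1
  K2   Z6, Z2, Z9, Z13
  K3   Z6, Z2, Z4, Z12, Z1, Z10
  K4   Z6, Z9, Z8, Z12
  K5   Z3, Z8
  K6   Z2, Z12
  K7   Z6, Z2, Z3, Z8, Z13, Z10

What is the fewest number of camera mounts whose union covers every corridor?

K1, K2, K3, K5 together cover {Z6, Z2, Z9, Z4, Z7, Z3, Z8, Z12, Z1, Z13, Z10} — every corridor.
No 3 of the 7 camera mounts cover everything (all 35 triples fall short), so 4 is minimum.

4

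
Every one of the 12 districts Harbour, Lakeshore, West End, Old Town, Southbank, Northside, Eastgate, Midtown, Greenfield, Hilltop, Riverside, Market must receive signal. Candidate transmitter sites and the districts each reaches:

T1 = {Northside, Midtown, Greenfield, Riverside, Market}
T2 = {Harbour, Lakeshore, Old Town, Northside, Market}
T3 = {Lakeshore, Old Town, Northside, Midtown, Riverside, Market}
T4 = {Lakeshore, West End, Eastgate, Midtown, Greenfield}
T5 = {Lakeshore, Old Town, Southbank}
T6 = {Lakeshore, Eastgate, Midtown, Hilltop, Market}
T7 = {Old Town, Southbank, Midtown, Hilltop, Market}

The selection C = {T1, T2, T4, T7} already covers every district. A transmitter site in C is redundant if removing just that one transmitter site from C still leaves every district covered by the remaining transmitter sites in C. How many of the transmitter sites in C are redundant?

0

Drop T1: Riverside uncovered — not redundant.
Drop T2: Harbour uncovered — not redundant.
Drop T4: West End, Eastgate uncovered — not redundant.
Drop T7: Southbank, Hilltop uncovered — not redundant.
None of the transmitter sites in C is redundant.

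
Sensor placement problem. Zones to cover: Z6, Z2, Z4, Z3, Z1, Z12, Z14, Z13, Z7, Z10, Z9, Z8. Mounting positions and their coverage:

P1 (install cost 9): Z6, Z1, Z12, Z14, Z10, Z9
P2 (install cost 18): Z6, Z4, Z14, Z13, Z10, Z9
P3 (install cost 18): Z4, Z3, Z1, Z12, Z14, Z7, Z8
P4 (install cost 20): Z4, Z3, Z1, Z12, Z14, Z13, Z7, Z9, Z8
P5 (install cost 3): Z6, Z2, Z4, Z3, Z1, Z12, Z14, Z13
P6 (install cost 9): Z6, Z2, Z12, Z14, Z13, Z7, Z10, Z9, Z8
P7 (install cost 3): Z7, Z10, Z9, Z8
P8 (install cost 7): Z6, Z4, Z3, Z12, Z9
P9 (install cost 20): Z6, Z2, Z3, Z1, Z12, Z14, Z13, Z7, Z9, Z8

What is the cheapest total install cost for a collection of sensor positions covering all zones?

6

P5, P7 cover every zone at install cost 3 + 3 = 6.
Any cover uses at least 2 sensor positions; among all covering selections none totals below 6.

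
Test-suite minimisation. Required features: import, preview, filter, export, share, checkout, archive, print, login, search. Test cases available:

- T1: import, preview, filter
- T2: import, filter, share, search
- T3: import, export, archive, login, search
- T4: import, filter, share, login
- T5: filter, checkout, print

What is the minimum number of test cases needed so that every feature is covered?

T1, T2, T3, T5 together cover {import, preview, filter, export, share, checkout, archive, print, login, search} — every feature.
No 3 of the 5 test cases cover everything (all 10 triples fall short), so 4 is minimum.

4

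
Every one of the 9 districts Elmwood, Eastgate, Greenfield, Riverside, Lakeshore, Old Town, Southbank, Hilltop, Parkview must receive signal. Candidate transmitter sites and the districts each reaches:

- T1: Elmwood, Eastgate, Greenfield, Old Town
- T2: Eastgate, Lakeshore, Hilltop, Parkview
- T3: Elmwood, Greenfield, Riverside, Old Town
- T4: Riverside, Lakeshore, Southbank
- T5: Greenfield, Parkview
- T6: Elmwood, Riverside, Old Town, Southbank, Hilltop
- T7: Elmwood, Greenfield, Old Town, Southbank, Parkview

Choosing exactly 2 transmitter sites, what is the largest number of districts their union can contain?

8

Choosing T2, T3 covers {Elmwood, Eastgate, Greenfield, Riverside, Lakeshore, Old Town, Hilltop, Parkview} — 8 districts.
No choice of 2 transmitter sites does better; here Southbank is left uncovered.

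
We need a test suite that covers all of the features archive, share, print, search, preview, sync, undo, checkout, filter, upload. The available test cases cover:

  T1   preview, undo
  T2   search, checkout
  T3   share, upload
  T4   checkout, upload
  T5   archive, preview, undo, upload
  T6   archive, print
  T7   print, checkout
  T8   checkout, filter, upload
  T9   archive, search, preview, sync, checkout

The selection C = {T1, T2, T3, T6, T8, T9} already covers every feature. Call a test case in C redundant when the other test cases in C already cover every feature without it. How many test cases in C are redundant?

1

Drop T1: undo uncovered — not redundant.
Drop T2: the rest still cover every feature — redundant.
Drop T3: share uncovered — not redundant.
Drop T6: print uncovered — not redundant.
Drop T8: filter uncovered — not redundant.
Drop T9: sync uncovered — not redundant.
1 redundant: T2.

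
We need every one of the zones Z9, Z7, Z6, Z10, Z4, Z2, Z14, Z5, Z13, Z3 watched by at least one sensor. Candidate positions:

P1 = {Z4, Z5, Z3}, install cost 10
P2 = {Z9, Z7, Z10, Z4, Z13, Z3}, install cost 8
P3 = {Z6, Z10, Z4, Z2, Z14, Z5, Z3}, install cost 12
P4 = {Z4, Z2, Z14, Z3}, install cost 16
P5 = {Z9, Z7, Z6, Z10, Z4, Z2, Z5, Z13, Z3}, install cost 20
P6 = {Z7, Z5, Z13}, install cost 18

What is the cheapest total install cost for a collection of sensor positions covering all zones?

20

P2, P3 cover every zone at install cost 8 + 12 = 20.
Any cover uses at least 2 sensor positions; among all covering selections none totals below 20.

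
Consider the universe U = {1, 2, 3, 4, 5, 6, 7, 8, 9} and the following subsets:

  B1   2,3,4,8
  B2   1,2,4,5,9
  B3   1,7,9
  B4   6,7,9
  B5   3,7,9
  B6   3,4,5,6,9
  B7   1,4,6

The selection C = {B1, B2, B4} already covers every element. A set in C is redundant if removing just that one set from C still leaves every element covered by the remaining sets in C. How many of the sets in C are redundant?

0

Drop B1: 3, 8 uncovered — not redundant.
Drop B2: 1, 5 uncovered — not redundant.
Drop B4: 6, 7 uncovered — not redundant.
None of the sets in C is redundant.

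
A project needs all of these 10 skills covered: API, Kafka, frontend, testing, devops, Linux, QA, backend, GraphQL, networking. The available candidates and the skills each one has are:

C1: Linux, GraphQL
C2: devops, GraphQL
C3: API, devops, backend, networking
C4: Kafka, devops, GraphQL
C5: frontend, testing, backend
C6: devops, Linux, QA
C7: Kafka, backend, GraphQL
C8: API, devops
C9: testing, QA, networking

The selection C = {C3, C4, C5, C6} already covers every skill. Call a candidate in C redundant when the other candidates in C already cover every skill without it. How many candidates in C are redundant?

0

Drop C3: API, networking uncovered — not redundant.
Drop C4: Kafka, GraphQL uncovered — not redundant.
Drop C5: frontend, testing uncovered — not redundant.
Drop C6: Linux, QA uncovered — not redundant.
None of the candidates in C is redundant.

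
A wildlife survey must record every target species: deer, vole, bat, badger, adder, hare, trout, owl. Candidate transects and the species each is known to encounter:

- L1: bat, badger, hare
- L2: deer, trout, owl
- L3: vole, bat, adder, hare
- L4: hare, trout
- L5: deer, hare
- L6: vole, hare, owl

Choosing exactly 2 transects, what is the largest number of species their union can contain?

Choosing L2, L3 covers {deer, vole, bat, adder, hare, trout, owl} — 7 species.
No choice of 2 transects does better; here badger is left uncovered.

7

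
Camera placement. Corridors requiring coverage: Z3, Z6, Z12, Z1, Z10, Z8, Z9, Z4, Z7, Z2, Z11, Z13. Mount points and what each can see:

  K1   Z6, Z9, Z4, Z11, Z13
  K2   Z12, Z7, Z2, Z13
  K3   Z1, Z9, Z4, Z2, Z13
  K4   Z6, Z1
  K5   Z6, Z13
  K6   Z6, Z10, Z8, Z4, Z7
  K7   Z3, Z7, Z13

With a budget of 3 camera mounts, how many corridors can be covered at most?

Choosing K1, K2, K6 covers {Z6, Z12, Z10, Z8, Z9, Z4, Z7, Z2, Z11, Z13} — 10 corridors.
No choice of 3 camera mounts does better; here Z3, Z1 are left uncovered.

10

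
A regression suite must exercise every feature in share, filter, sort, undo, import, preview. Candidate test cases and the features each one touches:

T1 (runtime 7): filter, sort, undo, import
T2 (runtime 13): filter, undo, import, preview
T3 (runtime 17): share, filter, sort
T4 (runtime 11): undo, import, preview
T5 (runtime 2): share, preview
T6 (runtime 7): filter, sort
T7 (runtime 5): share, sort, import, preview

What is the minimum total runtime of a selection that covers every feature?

T1, T5 cover every feature at runtime 7 + 2 = 9.
Any cover uses at least 2 test cases; among all covering selections none totals below 9.

9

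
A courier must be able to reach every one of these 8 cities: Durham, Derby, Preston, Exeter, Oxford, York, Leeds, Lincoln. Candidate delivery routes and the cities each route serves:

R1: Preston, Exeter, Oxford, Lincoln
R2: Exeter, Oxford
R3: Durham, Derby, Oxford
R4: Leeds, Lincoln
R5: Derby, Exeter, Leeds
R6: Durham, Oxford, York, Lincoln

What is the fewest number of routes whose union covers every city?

3

R1, R5, R6 together cover {Durham, Derby, Preston, Exeter, Oxford, York, Leeds, Lincoln} — every city.
No 2 of the 6 routes cover everything (all 15 pairs fall short), so 3 is minimum.
Greedy (largest uncovered first) would take R1, R3, R4, R6 — 4 routes — but 3 suffice.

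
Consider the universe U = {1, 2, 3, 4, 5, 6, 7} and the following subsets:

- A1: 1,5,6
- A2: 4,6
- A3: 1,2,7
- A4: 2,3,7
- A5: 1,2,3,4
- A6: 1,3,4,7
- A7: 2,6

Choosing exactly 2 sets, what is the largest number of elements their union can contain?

6

Choosing A1, A4 covers {1, 2, 3, 5, 6, 7} — 6 elements.
No choice of 2 sets does better; here 4 is left uncovered.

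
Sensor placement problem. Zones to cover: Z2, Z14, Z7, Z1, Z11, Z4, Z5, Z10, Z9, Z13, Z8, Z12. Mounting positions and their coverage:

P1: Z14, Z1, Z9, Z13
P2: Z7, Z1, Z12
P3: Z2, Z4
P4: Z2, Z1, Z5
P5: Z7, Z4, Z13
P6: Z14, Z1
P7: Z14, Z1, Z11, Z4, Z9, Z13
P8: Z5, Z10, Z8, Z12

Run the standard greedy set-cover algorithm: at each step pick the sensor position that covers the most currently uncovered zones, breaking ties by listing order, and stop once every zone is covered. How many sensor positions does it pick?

Pick 1: P7 covers 6 new zones (Z14, Z1, Z11, Z4, Z9, Z13).
Pick 2: P8 covers 4 new zones (Z5, Z10, Z8, Z12).
Pick 3: P2 covers 1 new zones (Z7).
Pick 4: P3 covers 1 new zones (Z2).
Greedy uses 4 sensor positions.

4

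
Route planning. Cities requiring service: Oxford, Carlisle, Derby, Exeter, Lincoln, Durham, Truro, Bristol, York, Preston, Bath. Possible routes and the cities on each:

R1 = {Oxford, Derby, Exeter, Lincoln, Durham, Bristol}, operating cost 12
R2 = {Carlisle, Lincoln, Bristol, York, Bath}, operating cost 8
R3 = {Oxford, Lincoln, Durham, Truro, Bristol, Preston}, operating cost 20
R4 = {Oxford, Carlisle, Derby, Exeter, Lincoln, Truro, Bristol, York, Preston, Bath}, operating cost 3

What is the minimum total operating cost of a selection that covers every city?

R1, R4 cover every city at operating cost 12 + 3 = 15.
Any cover uses at least 2 routes; among all covering selections none totals below 15.

15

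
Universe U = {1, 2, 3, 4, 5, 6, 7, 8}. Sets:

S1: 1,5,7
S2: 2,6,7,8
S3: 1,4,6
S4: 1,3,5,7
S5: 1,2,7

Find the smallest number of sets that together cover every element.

S2, S3, S4 together cover {1, 2, 3, 4, 5, 6, 7, 8} — every element.
No 2 of the 5 sets cover everything (all 10 pairs fall short), so 3 is minimum.

3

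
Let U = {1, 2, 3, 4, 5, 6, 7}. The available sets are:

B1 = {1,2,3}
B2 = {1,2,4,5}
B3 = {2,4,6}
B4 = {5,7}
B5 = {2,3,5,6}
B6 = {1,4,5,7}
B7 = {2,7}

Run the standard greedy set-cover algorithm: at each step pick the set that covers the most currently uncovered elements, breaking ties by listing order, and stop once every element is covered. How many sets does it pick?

Pick 1: B2 covers 4 new elements (1, 2, 4, 5).
Pick 2: B5 covers 2 new elements (3, 6).
Pick 3: B4 covers 1 new elements (7).
Greedy uses 3 sets. (The true minimum is 2.)

3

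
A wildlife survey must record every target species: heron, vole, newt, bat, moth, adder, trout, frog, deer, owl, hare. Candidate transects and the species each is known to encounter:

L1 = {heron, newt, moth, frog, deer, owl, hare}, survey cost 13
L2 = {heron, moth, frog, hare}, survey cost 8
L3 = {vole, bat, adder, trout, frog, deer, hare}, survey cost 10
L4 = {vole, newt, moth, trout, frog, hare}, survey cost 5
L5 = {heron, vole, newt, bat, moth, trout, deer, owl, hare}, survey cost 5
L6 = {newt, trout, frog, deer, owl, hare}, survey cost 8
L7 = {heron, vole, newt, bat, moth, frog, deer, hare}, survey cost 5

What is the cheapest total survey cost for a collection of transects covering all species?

15

L3, L5 cover every species at survey cost 10 + 5 = 15.
Any cover uses at least 2 transects; among all covering selections none totals below 15.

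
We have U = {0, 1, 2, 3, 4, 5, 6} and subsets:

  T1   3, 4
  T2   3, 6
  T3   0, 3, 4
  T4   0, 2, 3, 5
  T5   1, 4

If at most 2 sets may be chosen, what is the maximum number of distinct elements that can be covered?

Choosing T4, T5 covers {0, 1, 2, 3, 4, 5} — 6 elements.
No choice of 2 sets does better; here 6 is left uncovered.

6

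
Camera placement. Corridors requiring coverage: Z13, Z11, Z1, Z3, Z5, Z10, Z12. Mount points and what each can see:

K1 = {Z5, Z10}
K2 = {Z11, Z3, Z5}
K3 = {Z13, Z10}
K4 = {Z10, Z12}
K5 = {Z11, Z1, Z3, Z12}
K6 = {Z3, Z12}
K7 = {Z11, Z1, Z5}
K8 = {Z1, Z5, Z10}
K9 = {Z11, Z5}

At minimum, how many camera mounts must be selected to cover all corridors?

K1, K3, K5 together cover {Z13, Z11, Z1, Z3, Z5, Z10, Z12} — every corridor.
No 2 of the 9 camera mounts cover everything (all 36 pairs fall short), so 3 is minimum.

3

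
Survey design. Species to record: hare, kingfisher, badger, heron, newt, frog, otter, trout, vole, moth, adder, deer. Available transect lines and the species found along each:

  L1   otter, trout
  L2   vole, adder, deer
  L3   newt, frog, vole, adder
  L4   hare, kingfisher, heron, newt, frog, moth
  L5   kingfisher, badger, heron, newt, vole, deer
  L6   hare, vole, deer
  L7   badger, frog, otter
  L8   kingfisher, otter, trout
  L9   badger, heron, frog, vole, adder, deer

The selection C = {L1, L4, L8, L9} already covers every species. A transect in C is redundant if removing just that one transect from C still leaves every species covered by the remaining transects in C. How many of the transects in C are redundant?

Drop L1: the rest still cover every species — redundant.
Drop L4: hare, newt, moth uncovered — not redundant.
Drop L8: the rest still cover every species — redundant.
Drop L9: badger, vole, adder, deer uncovered — not redundant.
2 redundant: L1, L8.

2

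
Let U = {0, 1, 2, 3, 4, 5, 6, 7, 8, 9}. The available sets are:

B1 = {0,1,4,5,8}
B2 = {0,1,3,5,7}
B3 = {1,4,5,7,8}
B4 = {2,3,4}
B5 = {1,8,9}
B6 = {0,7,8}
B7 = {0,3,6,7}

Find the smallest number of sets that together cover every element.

B1, B4, B5, B7 together cover {0, 1, 2, 3, 4, 5, 6, 7, 8, 9} — every element.
No 3 of the 7 sets cover everything (all 35 triples fall short), so 4 is minimum.

4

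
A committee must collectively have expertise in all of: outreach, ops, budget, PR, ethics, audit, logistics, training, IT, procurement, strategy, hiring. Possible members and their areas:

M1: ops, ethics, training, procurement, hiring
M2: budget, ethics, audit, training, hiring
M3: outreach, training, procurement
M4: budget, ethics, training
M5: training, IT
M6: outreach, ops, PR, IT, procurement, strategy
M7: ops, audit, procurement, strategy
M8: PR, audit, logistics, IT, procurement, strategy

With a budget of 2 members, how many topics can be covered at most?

11

Choosing M2, M6 covers {outreach, ops, budget, PR, ethics, audit, training, IT, procurement, strategy, hiring} — 11 topics.
No choice of 2 members does better; here logistics is left uncovered.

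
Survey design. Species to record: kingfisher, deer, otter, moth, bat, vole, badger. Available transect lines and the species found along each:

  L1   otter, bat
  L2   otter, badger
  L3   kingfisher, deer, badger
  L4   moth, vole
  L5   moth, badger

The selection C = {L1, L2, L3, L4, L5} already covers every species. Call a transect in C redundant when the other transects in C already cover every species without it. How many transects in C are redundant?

2

Drop L1: bat uncovered — not redundant.
Drop L2: the rest still cover every species — redundant.
Drop L3: kingfisher, deer uncovered — not redundant.
Drop L4: vole uncovered — not redundant.
Drop L5: the rest still cover every species — redundant.
2 redundant: L2, L5.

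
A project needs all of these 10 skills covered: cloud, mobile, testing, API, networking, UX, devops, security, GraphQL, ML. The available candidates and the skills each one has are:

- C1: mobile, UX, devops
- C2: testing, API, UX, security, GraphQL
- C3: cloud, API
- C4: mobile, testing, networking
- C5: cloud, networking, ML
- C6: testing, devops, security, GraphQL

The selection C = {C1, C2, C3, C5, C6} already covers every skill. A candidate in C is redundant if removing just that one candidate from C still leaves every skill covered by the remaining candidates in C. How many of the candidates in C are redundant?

3

Drop C1: mobile uncovered — not redundant.
Drop C2: the rest still cover every skill — redundant.
Drop C3: the rest still cover every skill — redundant.
Drop C5: networking, ML uncovered — not redundant.
Drop C6: the rest still cover every skill — redundant.
3 redundant: C2, C3, C6.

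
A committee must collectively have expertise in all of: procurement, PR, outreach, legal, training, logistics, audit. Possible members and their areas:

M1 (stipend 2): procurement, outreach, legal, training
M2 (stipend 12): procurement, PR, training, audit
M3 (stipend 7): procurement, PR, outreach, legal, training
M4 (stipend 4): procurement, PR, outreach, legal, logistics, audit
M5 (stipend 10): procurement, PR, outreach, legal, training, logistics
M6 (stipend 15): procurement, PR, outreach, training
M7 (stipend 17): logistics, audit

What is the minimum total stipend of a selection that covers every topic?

6

M1, M4 cover every topic at stipend 2 + 4 = 6.
Any cover uses at least 2 members; among all covering selections none totals below 6.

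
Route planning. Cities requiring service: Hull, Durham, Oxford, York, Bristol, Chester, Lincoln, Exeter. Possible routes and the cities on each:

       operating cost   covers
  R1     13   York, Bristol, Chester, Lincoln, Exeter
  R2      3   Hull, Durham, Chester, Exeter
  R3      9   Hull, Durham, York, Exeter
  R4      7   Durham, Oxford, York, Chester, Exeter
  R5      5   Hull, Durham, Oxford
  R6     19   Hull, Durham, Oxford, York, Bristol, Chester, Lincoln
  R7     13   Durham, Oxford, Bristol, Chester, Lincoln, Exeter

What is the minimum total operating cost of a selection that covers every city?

R1, R5 cover every city at operating cost 13 + 5 = 18.
Any cover uses at least 2 routes; among all covering selections none totals below 18.
Greedy by coverage-per-operating cost would pick R2, R4, R1 for 23 — worse than the optimum 18.

18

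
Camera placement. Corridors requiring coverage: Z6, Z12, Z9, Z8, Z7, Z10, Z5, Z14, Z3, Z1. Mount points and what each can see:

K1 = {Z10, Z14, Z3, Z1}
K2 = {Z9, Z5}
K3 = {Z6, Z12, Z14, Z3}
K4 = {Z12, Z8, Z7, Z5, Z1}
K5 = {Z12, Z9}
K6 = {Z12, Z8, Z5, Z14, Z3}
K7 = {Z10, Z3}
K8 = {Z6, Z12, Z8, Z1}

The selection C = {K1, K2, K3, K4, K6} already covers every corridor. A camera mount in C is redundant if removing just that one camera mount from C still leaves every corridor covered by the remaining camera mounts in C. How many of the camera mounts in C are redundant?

Drop K1: Z10 uncovered — not redundant.
Drop K2: Z9 uncovered — not redundant.
Drop K3: Z6 uncovered — not redundant.
Drop K4: Z7 uncovered — not redundant.
Drop K6: the rest still cover every corridor — redundant.
1 redundant: K6.

1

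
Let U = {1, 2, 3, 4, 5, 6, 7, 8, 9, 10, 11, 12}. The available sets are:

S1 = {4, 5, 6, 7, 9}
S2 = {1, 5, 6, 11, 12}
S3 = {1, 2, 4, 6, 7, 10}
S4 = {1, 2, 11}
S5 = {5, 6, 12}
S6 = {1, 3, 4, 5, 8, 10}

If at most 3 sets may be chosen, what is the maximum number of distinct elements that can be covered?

Choosing S1, S2, S6 covers {1, 3, 4, 5, 6, 7, 8, 9, 10, 11, 12} — 11 elements.
No choice of 3 sets does better; here 2 is left uncovered.

11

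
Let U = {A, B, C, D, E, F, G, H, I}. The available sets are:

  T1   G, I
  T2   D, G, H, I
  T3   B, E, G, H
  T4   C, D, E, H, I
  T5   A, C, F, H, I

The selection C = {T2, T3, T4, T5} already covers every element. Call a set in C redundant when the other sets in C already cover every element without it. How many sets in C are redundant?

Drop T2: the rest still cover every element — redundant.
Drop T3: B uncovered — not redundant.
Drop T4: the rest still cover every element — redundant.
Drop T5: A, F uncovered — not redundant.
2 redundant: T2, T4.

2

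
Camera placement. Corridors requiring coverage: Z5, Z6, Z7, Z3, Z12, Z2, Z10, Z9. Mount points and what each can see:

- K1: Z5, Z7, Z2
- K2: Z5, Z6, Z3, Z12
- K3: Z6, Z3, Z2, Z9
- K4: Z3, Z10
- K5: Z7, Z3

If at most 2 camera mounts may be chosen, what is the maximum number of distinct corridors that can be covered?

6

Choosing K1, K2 covers {Z5, Z6, Z7, Z3, Z12, Z2} — 6 corridors.
No choice of 2 camera mounts does better; here Z10, Z9 are left uncovered.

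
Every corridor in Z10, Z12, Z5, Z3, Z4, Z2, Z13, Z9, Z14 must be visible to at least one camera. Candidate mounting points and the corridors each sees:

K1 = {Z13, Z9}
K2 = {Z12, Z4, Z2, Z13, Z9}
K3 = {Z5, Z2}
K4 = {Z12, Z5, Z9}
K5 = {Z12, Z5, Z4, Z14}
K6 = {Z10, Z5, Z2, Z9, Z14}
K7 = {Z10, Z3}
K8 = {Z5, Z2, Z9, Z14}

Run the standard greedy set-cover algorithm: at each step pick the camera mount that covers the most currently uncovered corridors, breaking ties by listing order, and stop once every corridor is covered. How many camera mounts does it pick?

Pick 1: K2 covers 5 new corridors (Z12, Z4, Z2, Z13, Z9).
Pick 2: K6 covers 3 new corridors (Z10, Z5, Z14).
Pick 3: K7 covers 1 new corridors (Z3).
Greedy uses 3 camera mounts.

3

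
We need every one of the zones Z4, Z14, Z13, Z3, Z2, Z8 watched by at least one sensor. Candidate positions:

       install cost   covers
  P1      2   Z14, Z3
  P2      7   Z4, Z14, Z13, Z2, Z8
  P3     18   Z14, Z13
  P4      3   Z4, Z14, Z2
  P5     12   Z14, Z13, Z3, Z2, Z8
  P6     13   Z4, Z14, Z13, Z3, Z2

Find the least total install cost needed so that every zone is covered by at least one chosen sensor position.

9

P1, P2 cover every zone at install cost 2 + 7 = 9.
Any cover uses at least 2 sensor positions; among all covering selections none totals below 9.
Greedy by coverage-per-install cost would pick P1, P4, P2 for 12 — worse than the optimum 9.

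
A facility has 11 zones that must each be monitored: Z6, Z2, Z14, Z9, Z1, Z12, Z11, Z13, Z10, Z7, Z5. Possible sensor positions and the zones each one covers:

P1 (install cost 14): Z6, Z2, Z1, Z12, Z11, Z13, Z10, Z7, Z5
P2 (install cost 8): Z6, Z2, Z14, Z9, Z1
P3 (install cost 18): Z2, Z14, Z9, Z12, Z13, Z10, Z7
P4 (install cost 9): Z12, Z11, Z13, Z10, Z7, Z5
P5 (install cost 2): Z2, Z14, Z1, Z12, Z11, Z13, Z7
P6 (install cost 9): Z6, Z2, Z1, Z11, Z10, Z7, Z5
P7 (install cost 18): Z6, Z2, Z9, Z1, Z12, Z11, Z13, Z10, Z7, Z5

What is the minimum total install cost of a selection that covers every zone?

P2, P4 cover every zone at install cost 8 + 9 = 17.
Any cover uses at least 2 sensor positions; among all covering selections none totals below 17.
Greedy by coverage-per-install cost would pick P5, P6, P2 for 19 — worse than the optimum 17.

17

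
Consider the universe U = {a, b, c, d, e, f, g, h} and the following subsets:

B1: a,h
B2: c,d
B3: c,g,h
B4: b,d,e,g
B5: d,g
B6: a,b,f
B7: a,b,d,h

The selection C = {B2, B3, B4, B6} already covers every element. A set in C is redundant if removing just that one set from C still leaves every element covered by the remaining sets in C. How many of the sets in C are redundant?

1

Drop B2: the rest still cover every element — redundant.
Drop B3: h uncovered — not redundant.
Drop B4: e uncovered — not redundant.
Drop B6: a, f uncovered — not redundant.
1 redundant: B2.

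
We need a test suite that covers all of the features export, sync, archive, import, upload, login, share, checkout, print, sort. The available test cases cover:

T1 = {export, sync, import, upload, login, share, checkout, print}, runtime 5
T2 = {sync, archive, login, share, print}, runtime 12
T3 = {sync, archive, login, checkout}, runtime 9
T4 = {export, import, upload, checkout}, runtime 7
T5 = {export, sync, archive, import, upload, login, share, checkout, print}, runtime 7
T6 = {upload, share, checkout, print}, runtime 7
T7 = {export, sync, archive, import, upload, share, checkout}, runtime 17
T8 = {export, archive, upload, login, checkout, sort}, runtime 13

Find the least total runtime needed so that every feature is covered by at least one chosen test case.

18

T1, T8 cover every feature at runtime 5 + 13 = 18.
Any cover uses at least 2 test cases; among all covering selections none totals below 18.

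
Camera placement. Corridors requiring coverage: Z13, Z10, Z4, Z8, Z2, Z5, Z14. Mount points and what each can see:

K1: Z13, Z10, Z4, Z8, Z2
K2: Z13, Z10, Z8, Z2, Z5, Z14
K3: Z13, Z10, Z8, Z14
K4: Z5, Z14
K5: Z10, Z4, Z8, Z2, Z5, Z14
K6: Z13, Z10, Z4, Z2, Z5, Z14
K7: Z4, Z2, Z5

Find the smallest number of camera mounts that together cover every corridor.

K1, K2 together cover {Z13, Z10, Z4, Z8, Z2, Z5, Z14} — every corridor.
No single camera mount contains all 7 corridors, so 2 is optimal.

2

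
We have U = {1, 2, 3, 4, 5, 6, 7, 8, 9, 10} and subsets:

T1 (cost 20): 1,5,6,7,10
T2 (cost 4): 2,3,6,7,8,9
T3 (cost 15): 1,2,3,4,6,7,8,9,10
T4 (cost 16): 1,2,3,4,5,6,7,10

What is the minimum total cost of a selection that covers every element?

20

T2, T4 cover every element at cost 4 + 16 = 20.
Any cover uses at least 2 sets; among all covering selections none totals below 20.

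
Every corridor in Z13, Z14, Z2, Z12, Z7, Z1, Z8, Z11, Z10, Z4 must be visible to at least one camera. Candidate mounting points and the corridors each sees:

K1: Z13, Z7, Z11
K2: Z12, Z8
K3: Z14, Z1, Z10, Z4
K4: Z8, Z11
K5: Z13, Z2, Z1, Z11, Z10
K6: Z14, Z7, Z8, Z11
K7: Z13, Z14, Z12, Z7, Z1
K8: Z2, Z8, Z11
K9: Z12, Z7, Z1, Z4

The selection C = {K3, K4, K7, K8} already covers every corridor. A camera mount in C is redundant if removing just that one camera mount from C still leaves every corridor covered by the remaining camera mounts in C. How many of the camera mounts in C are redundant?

Drop K3: Z10, Z4 uncovered — not redundant.
Drop K4: the rest still cover every corridor — redundant.
Drop K7: Z13, Z12, Z7 uncovered — not redundant.
Drop K8: Z2 uncovered — not redundant.
1 redundant: K4.

1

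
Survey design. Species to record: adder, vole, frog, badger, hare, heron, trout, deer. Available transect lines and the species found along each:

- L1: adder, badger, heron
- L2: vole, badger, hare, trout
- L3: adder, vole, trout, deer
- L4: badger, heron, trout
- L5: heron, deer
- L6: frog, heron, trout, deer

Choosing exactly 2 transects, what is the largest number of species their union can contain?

Choosing L2, L6 covers {vole, frog, badger, hare, heron, trout, deer} — 7 species.
No choice of 2 transects does better; here adder is left uncovered.

7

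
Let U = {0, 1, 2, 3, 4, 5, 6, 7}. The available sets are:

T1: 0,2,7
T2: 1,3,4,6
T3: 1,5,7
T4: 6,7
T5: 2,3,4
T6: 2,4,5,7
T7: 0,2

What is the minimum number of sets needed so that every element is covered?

T1, T2, T3 together cover {0, 1, 2, 3, 4, 5, 6, 7} — every element.
No 2 of the 7 sets cover everything (all 21 pairs fall short), so 3 is minimum.

3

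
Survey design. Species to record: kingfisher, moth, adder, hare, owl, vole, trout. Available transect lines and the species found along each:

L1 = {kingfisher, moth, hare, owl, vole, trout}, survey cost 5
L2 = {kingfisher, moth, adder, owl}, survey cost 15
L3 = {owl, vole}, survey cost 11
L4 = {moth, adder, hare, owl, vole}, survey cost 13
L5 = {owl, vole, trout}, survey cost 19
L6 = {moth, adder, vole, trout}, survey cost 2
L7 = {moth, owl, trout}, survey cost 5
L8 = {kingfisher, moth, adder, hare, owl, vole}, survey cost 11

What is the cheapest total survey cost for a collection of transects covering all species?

L1, L6 cover every species at survey cost 5 + 2 = 7.
Any cover uses at least 2 transects; among all covering selections none totals below 7.

7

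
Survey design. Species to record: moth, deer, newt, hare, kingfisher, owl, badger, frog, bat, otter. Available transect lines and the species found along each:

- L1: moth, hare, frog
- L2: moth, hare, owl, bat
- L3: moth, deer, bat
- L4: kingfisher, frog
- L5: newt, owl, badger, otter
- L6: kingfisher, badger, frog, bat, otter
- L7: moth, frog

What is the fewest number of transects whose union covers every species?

L1, L3, L4, L5 together cover {moth, deer, newt, hare, kingfisher, owl, badger, frog, bat, otter} — every species.
No 3 of the 7 transects cover everything (all 35 triples fall short), so 4 is minimum.

4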